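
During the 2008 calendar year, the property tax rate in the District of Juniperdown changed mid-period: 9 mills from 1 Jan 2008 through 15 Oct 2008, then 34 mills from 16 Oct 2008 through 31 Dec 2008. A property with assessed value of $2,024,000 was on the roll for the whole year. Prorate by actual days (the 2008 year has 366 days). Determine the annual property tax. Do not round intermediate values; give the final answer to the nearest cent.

1 Jan – 15 Oct 2008: 289 days at 9 mills → $2,024,000 × 0.9% × 289/366 = $14,383.6721
16 Oct – 31 Dec 2008: 77 days at 34 mills → $2,024,000 × 3.4% × 77/366 = $14,477.6831
Total = $28,861.3552

$28,861.36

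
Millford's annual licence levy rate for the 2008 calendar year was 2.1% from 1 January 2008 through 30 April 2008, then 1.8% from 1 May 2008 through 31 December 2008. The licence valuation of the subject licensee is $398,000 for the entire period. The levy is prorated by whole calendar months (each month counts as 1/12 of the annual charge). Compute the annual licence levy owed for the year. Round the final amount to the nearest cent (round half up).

$7,562.00

1 January – 30 April 2008: 4 months at 2.1% → $398,000 × 2.1% × 4/12 = $2,786.0000
1 May – 31 December 2008: 8 months at 1.8% → $398,000 × 1.8% × 8/12 = $4,776.0000
Total = $7,562.0000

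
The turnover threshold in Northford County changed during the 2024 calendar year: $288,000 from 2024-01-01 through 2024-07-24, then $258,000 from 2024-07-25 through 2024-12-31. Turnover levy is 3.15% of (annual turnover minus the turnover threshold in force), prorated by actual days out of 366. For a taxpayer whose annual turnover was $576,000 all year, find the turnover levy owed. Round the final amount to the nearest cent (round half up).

$9,485.11

2024-01-01 to 2024-07-24: 206 days, exemption $288,000 → ($576,000 − $288,000) × 3.15% × 206/366 = $5,106.0984
2024-07-25 to 2024-12-31: 160 days, exemption $258,000 → ($576,000 − $258,000) × 3.15% × 160/366 = $4,379.0164
Total = $9,485.1148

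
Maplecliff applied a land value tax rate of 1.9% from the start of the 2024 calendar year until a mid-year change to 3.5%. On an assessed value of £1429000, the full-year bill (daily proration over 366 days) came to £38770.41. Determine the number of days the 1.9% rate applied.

Let d = days at the first rate; then 366 − d days at the second rate.
£1429000 × [1.9%·d + 3.5%·(366−d)] / 366 = £38770.41
Solving gives d = 180, so the new rate took effect on 29 June 2024.

180 days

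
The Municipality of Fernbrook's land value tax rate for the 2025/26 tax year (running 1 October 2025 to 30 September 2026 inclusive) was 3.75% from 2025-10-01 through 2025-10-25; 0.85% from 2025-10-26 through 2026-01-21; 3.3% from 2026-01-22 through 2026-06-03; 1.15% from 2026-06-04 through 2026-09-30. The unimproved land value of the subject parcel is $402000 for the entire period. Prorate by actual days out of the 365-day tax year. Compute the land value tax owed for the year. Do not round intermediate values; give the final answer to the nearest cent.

$8197.50

2025-10-01 to 2025-10-25: 25 days at 3.75% → $402000 × 3.75% × 25/365 = $1032.5342
2025-10-26 to 2026-01-21: 88 days at 0.85% → $402000 × 0.85% × 88/365 = $823.8247
2026-01-22 to 2026-06-03: 133 days at 3.3% → $402000 × 3.3% × 133/365 = $4833.9123
2026-06-04 to 2026-09-30: 119 days at 1.15% → $402000 × 1.15% × 119/365 = $1507.2247
Total = $8197.4959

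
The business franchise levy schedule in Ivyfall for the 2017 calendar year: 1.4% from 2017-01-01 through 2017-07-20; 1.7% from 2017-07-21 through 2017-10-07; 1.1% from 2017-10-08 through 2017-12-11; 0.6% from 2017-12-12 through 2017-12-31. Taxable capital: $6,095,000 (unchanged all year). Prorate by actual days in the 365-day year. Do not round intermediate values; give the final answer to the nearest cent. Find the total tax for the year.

2017-01-01 to 2017-07-20: 201 days at 1.4% → $6,095,000 × 1.4% × 201/365 = $46,989.9452
2017-07-21 to 2017-10-07: 79 days at 1.7% → $6,095,000 × 1.7% × 79/365 = $22,426.2603
2017-10-08 to 2017-12-11: 65 days at 1.1% → $6,095,000 × 1.1% × 65/365 = $11,939.5205
2017-12-12 to 2017-12-31: 20 days at 0.6% → $6,095,000 × 0.6% × 20/365 = $2,003.8356
Total = $83,359.5616

$83,359.56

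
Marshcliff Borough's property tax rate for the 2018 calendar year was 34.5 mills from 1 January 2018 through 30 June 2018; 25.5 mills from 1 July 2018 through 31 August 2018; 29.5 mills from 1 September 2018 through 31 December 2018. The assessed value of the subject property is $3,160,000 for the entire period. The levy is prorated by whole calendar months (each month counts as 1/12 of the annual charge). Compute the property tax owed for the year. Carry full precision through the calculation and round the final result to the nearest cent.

1 January – 30 June 2018: 6 months at 34.5 mills → $3,160,000 × 3.45% × 6/12 = $54,510.0000
1 July – 31 August 2018: 2 months at 25.5 mills → $3,160,000 × 2.55% × 2/12 = $13,430.0000
1 September – 31 December 2018: 4 months at 29.5 mills → $3,160,000 × 2.95% × 4/12 = $31,073.3333
Total = $99,013.3333

$99,013.33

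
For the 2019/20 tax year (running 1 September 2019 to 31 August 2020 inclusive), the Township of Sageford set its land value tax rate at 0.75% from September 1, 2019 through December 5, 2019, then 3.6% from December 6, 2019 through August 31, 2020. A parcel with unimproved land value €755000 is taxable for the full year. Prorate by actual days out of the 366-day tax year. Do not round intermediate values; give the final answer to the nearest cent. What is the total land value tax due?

September 1 – December 5, 2019: 96 days at 0.75% → €755000 × 0.75% × 96/366 = €1485.2459
December 6, 2019 – August 31, 2020: 270 days at 3.6% → €755000 × 3.6% × 270/366 = €20050.8197
Total = €21536.0656

€21536.07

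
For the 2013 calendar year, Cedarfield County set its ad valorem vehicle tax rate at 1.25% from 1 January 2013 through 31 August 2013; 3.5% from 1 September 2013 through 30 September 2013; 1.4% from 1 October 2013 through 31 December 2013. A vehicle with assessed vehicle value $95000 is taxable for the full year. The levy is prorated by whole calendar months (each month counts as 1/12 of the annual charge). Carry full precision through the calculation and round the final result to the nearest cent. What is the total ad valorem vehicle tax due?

$1401.25

1 January – 31 August 2013: 8 months at 1.25% → $95000 × 1.25% × 8/12 = $791.6667
1 September – 30 September 2013: 1 month at 3.5% → $95000 × 3.5% × 1/12 = $277.0833
1 October – 31 December 2013: 3 months at 1.4% → $95000 × 1.4% × 3/12 = $332.5000
Total = $1401.2500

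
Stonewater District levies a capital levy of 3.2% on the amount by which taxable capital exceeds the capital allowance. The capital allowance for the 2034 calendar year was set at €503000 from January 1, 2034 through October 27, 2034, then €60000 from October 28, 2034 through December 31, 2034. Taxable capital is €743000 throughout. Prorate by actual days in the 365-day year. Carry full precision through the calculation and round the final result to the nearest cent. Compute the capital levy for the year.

January 1 – October 27, 2034: 300 days, exemption €503000 → (€743000 − €503000) × 3.2% × 300/365 = €6312.3288
October 28 – December 31, 2034: 65 days, exemption €60000 → (€743000 − €60000) × 3.2% × 65/365 = €3892.1644
Total = €10204.4932

€10204.49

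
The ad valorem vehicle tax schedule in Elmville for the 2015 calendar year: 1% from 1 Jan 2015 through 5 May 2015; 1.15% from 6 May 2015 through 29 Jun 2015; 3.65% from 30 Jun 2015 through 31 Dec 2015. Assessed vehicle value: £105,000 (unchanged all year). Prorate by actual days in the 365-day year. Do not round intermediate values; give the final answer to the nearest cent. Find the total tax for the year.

£2,484.04

1 Jan – 5 May 2015: 125 days at 1% → £105,000 × 1% × 125/365 = £359.5890
6 May – 29 Jun 2015: 55 days at 1.15% → £105,000 × 1.15% × 55/365 = £181.9521
30 Jun – 31 Dec 2015: 185 days at 3.65% → £105,000 × 3.65% × 185/365 = £1,942.5000
Total = £2,484.0411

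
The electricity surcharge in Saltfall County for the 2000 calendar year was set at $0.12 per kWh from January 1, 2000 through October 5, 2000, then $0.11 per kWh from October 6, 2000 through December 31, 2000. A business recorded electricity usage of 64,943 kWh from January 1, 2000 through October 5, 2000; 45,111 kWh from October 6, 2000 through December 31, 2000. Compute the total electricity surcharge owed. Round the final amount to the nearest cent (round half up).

January 1 – October 5, 2000: 64,943 kWh at $0.12/kWh → $7793.16
October 6 – December 31, 2000: 45,111 kWh at $0.11/kWh → $4962.21

$12755.37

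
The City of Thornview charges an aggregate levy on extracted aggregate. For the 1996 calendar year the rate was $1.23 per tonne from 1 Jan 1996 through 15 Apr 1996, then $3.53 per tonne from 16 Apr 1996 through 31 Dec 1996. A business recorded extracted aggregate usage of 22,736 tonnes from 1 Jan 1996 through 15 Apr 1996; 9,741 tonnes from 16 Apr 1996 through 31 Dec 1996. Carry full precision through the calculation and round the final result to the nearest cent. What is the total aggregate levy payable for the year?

$62351.01

1 Jan – 15 Apr 1996: 22,736 tonnes at $1.23/tonne → $27965.28
16 Apr – 31 Dec 1996: 9,741 tonnes at $3.53/tonne → $34385.73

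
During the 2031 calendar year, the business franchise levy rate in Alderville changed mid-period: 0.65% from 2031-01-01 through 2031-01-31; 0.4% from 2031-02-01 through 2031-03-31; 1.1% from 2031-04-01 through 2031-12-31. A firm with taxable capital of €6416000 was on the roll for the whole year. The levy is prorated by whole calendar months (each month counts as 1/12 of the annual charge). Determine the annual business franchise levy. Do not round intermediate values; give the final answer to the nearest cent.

€60684.67

2031-01-01 to 2031-01-31: 1 month at 0.65% → €6416000 × 0.65% × 1/12 = €3475.3333
2031-02-01 to 2031-03-31: 2 months at 0.4% → €6416000 × 0.4% × 2/12 = €4277.3333
2031-04-01 to 2031-12-31: 9 months at 1.1% → €6416000 × 1.1% × 9/12 = €52932.0000
Total = €60684.6667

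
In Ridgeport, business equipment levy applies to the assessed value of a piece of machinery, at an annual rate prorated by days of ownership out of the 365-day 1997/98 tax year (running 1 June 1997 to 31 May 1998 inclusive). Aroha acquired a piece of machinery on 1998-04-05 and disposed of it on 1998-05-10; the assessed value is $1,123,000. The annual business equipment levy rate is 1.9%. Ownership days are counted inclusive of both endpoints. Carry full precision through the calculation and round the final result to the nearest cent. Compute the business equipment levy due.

Days held (1998-04-05 to 1998-05-10): 36 out of 365
Tax = $1,123,000 × 1.9% × 36/365 = $2,104.4712

$2,104.47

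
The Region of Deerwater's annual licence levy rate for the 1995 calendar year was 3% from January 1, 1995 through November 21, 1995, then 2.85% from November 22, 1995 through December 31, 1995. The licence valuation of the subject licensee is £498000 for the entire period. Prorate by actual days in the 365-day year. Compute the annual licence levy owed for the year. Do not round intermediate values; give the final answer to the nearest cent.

£14858.14

January 1 – November 21, 1995: 325 days at 3% → £498000 × 3% × 325/365 = £13302.7397
November 22 – December 31, 1995: 40 days at 2.85% → £498000 × 2.85% × 40/365 = £1555.3973
Total = £14858.1370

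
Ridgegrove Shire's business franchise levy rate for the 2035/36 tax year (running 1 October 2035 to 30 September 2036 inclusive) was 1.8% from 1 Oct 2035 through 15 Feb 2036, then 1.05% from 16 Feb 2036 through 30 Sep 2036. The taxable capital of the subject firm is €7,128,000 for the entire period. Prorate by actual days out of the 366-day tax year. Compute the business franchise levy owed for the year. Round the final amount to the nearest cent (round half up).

€95,001.05

1 Oct 2035 – 15 Feb 2036: 138 days at 1.8% → €7,128,000 × 1.8% × 138/366 = €48,376.9180
16 Feb – 30 Sep 2036: 228 days at 1.05% → €7,128,000 × 1.05% × 228/366 = €46,624.1311
Total = €95,001.0492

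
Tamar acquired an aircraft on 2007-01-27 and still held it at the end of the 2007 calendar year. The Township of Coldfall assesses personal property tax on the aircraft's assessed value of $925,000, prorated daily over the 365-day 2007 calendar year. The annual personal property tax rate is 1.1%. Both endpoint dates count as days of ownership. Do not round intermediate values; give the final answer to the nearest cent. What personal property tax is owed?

$9,450.21

Days held (2007-01-27 to 2007-12-31): 339 out of 365
Tax = $925,000 × 1.1% × 339/365 = $9,450.2055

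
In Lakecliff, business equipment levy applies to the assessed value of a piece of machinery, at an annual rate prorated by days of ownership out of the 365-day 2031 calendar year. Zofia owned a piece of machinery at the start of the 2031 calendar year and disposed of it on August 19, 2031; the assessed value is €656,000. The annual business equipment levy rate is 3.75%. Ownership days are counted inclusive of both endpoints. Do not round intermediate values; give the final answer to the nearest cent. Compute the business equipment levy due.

€15,568.77

Days held (January 1 – August 19, 2031): 231 out of 365
Tax = €656,000 × 3.75% × 231/365 = €15,568.7671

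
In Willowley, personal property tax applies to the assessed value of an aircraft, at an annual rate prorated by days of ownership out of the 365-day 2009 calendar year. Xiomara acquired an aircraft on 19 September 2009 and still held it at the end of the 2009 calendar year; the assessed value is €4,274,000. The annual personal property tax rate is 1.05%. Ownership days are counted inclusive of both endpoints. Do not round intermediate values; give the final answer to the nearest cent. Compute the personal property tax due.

Days held (19 September – 31 December 2009): 104 out of 365
Tax = €4,274,000 × 1.05% × 104/365 = €12,786.8712

€12,786.87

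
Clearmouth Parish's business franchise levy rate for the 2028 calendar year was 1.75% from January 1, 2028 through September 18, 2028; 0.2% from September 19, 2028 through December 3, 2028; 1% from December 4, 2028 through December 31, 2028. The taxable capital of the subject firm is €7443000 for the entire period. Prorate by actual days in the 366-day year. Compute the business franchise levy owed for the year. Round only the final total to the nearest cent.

€102026.04

January 1 – September 18, 2028: 262 days at 1.75% → €7443000 × 1.75% × 262/366 = €93240.8607
September 19 – December 3, 2028: 76 days at 0.2% → €7443000 × 0.2% × 76/366 = €3091.0820
December 4 – December 31, 2028: 28 days at 1% → €7443000 × 1% × 28/366 = €5694.0984
Total = €102026.0410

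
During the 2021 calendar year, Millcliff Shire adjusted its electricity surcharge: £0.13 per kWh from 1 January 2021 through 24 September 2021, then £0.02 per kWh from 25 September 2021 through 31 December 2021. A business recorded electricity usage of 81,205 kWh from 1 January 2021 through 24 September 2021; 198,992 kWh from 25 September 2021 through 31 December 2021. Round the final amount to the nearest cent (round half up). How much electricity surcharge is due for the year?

£14536.49

1 January – 24 September 2021: 81,205 kWh at £0.13/kWh → £10556.65
25 September – 31 December 2021: 198,992 kWh at £0.02/kWh → £3979.84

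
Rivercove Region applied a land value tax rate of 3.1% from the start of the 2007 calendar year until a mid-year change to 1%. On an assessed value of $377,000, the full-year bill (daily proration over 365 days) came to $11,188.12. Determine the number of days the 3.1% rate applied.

342 days

Let d = days at the first rate; then 365 − d days at the second rate.
$377,000 × [3.1%·d + 1%·(365−d)] / 365 = $11,188.12
Solving gives d = 342, so the new rate took effect on 9 Dec 2007.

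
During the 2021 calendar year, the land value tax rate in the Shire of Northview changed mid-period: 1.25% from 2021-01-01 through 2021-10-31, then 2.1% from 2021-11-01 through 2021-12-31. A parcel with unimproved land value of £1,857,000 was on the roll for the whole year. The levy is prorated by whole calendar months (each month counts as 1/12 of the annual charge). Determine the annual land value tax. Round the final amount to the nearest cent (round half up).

£25,843.25

2021-01-01 to 2021-10-31: 10 months at 1.25% → £1,857,000 × 1.25% × 10/12 = £19,343.7500
2021-11-01 to 2021-12-31: 2 months at 2.1% → £1,857,000 × 2.1% × 2/12 = £6,499.5000
Total = £25,843.2500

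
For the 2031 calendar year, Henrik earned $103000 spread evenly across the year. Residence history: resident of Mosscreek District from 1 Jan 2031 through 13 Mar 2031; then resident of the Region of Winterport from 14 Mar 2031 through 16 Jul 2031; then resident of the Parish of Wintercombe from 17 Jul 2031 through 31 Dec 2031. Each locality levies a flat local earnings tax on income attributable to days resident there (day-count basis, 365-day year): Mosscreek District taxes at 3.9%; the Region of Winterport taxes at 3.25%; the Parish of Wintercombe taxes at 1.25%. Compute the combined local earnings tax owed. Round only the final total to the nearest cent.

Mosscreek District, 1 Jan – 13 Mar 2031: 72 days → $103000 × 3.9% × 72/365 = $792.3945
The Region of Winterport, 14 Mar – 16 Jul 2031: 125 days → $103000 × 3.25% × 125/365 = $1146.4041
The Parish of Wintercombe, 17 Jul – 31 Dec 2031: 168 days → $103000 × 1.25% × 168/365 = $592.6027
Total = $2531.4014

$2531.40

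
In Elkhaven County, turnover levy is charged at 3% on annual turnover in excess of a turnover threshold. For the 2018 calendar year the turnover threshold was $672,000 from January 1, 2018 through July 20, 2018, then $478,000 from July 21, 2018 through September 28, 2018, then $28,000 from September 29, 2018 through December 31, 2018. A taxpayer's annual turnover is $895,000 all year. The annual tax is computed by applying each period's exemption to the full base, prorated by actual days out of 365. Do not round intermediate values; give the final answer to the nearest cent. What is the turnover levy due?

January 1 – July 20, 2018: 201 days, exemption $672,000 → ($895,000 − $672,000) × 3% × 201/365 = $3,684.0822
July 21 – September 28, 2018: 70 days, exemption $478,000 → ($895,000 − $478,000) × 3% × 70/365 = $2,399.1781
September 29 – December 31, 2018: 94 days, exemption $28,000 → ($895,000 − $28,000) × 3% × 94/365 = $6,698.4658
Total = $12,781.7260

$12,781.73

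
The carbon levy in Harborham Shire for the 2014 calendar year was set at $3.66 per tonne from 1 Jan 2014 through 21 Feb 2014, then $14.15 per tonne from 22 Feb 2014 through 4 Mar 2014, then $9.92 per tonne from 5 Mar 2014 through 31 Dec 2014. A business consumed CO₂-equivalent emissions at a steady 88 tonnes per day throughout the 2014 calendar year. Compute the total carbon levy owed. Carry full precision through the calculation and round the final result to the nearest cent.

$294079.28

1 Jan – 21 Feb 2014: 52 days × 88 tonnes/day = 4,576 tonnes at $3.66/tonne → $16748.16
22 Feb – 4 Mar 2014: 11 days × 88 tonnes/day = 968 tonnes at $14.15/tonne → $13697.20
5 Mar – 31 Dec 2014: 302 days × 88 tonnes/day = 26,576 tonnes at $9.92/tonne → $263633.92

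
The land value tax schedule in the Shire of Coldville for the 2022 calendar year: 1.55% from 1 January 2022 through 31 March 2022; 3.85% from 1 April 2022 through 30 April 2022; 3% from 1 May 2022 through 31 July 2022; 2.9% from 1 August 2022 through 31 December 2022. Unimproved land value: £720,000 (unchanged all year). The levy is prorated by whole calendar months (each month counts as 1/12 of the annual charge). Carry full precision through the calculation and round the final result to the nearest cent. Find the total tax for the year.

1 January – 31 March 2022: 3 months at 1.55% → £720,000 × 1.55% × 3/12 = £2,790.0000
1 April – 30 April 2022: 1 month at 3.85% → £720,000 × 3.85% × 1/12 = £2,310.0000
1 May – 31 July 2022: 3 months at 3% → £720,000 × 3% × 3/12 = £5,400.0000
1 August – 31 December 2022: 5 months at 2.9% → £720,000 × 2.9% × 5/12 = £8,700.0000
Total = £19,200.0000

£19,200.00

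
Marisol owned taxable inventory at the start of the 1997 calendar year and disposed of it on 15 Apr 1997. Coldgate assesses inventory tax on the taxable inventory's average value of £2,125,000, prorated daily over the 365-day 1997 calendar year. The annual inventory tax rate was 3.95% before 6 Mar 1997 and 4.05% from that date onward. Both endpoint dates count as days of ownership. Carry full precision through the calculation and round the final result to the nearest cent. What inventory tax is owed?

£24,385.10

1 Jan – 5 Mar 1997: 64 days at 3.95% → £2,125,000 × 3.95% × 64/365 = £14,717.8082
6 Mar – 15 Apr 1997: 41 days at 4.05% → £2,125,000 × 4.05% × 41/365 = £9,667.2945
Total = £24,385.1027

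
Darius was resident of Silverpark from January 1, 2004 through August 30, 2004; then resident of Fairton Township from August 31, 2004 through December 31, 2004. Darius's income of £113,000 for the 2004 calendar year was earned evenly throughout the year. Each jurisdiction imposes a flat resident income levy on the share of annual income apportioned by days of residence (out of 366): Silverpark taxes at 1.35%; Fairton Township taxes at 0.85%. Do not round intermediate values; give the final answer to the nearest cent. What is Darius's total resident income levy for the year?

£1,335.62

Silverpark, January 1 – August 30, 2004: 243 days → £113,000 × 1.35% × 243/366 = £1,012.8320
Fairton Township, August 31 – December 31, 2004: 123 days → £113,000 × 0.85% × 123/366 = £322.7910
Total = £1,335.6230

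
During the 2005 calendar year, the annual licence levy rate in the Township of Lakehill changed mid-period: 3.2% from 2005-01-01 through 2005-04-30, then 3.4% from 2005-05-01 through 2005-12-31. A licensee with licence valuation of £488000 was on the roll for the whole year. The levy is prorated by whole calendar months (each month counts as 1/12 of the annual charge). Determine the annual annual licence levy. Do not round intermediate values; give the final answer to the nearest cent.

£16266.67

2005-01-01 to 2005-04-30: 4 months at 3.2% → £488000 × 3.2% × 4/12 = £5205.3333
2005-05-01 to 2005-12-31: 8 months at 3.4% → £488000 × 3.4% × 8/12 = £11061.3333
Total = £16266.6667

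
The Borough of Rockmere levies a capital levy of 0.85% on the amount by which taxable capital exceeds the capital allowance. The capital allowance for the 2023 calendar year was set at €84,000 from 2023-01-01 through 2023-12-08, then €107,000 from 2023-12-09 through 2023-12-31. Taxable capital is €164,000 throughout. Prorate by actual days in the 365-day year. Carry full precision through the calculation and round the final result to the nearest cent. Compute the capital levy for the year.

€667.68

2023-01-01 to 2023-12-08: 342 days, exemption €84,000 → (€164,000 − €84,000) × 0.85% × 342/365 = €637.1507
2023-12-09 to 2023-12-31: 23 days, exemption €107,000 → (€164,000 − €107,000) × 0.85% × 23/365 = €30.5301
Total = €667.6808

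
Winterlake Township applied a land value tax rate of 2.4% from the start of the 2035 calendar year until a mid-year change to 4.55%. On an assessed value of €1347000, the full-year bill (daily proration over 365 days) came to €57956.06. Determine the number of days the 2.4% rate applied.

42 days

Let d = days at the first rate; then 365 − d days at the second rate.
€1347000 × [2.4%·d + 4.55%·(365−d)] / 365 = €57956.06
Solving gives d = 42, so the new rate took effect on 12 February 2035.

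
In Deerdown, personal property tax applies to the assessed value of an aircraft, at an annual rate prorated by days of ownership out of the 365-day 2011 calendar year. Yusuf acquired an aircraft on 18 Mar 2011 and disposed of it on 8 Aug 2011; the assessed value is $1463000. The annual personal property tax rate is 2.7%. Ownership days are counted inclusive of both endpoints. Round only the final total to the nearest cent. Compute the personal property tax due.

Days held (18 Mar – 8 Aug 2011): 144 out of 365
Tax = $1463000 × 2.7% × 144/365 = $15583.9562

$15583.96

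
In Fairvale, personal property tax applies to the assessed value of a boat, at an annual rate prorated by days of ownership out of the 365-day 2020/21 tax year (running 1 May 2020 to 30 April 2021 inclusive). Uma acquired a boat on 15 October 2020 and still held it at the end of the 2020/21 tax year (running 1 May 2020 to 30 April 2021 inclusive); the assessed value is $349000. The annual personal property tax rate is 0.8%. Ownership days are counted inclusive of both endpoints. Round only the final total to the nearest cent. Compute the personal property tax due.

$1514.56

Days held (15 October 2020 – 30 April 2021): 198 out of 365
Tax = $349000 × 0.8% × 198/365 = $1514.5644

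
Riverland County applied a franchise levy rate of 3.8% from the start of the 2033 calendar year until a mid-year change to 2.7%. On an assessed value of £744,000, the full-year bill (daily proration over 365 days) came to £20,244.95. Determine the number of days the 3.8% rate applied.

7 days

Let d = days at the first rate; then 365 − d days at the second rate.
£744,000 × [3.8%·d + 2.7%·(365−d)] / 365 = £20,244.95
Solving gives d = 7, so the new rate took effect on 8 January 2033.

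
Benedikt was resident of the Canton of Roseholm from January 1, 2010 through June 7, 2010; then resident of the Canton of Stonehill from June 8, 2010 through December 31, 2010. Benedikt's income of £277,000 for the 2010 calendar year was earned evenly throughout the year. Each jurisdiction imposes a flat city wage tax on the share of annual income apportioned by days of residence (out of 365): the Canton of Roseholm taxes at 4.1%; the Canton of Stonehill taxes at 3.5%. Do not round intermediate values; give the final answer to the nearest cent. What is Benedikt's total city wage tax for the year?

The Canton of Roseholm, January 1 – June 7, 2010: 158 days → £277,000 × 4.1% × 158/365 = £4,916.1808
The Canton of Stonehill, June 8 – December 31, 2010: 207 days → £277,000 × 3.5% × 207/365 = £5,498.2603
Total = £10,414.4411

£10,414.44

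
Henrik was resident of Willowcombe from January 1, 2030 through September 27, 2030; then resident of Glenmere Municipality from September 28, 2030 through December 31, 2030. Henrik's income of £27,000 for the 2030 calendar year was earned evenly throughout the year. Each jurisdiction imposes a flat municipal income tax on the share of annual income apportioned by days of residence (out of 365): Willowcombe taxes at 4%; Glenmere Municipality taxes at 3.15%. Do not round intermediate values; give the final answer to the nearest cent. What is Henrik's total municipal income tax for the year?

£1,020.27

Willowcombe, January 1 – September 27, 2030: 270 days → £27,000 × 4% × 270/365 = £798.9041
Glenmere Municipality, September 28 – December 31, 2030: 95 days → £27,000 × 3.15% × 95/365 = £221.3630
Total = £1,020.2671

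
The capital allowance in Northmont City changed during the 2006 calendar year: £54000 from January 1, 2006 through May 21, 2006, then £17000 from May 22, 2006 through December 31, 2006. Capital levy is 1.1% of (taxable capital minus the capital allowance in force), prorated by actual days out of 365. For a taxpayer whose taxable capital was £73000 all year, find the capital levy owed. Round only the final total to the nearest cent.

January 1 – May 21, 2006: 141 days, exemption £54000 → (£73000 − £54000) × 1.1% × 141/365 = £80.7370
May 22 – December 31, 2006: 224 days, exemption £17000 → (£73000 − £17000) × 1.1% × 224/365 = £378.0384
Total = £458.7753

£458.78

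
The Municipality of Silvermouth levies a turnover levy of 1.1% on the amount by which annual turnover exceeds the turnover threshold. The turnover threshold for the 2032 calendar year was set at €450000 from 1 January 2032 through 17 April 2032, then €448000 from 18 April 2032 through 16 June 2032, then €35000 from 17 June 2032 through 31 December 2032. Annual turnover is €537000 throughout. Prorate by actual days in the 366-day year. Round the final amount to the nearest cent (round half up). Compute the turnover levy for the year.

€3430.20

1 January – 17 April 2032: 108 days, exemption €450000 → (€537000 − €450000) × 1.1% × 108/366 = €282.3934
18 April – 16 June 2032: 60 days, exemption €448000 → (€537000 − €448000) × 1.1% × 60/366 = €160.4918
17 June – 31 December 2032: 198 days, exemption €35000 → (€537000 − €35000) × 1.1% × 198/366 = €2987.3115
Total = €3430.1967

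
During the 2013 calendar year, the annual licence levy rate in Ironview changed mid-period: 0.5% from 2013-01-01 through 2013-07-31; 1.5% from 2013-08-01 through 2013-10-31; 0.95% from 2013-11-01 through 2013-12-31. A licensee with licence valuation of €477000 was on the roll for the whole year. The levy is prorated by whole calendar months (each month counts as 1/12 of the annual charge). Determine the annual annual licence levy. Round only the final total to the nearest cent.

2013-01-01 to 2013-07-31: 7 months at 0.5% → €477000 × 0.5% × 7/12 = €1391.2500
2013-08-01 to 2013-10-31: 3 months at 1.5% → €477000 × 1.5% × 3/12 = €1788.7500
2013-11-01 to 2013-12-31: 2 months at 0.95% → €477000 × 0.95% × 2/12 = €755.2500
Total = €3935.2500

€3935.25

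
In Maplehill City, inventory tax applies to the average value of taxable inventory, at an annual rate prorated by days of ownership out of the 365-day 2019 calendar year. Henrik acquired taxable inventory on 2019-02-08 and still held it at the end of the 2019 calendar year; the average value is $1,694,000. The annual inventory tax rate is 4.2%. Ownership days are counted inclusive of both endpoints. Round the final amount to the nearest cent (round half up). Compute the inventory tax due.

Days held (2019-02-08 to 2019-12-31): 327 out of 365
Tax = $1,694,000 × 4.2% × 327/365 = $63,740.8110

$63,740.81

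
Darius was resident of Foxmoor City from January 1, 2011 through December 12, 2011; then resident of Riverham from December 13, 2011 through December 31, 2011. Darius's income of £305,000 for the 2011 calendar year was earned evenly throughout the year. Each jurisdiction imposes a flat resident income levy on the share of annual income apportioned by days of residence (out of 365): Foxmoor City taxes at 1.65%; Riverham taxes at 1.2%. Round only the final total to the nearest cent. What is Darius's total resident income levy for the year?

£4,961.05

Foxmoor City, January 1 – December 12, 2011: 346 days → £305,000 × 1.65% × 346/365 = £4,770.5342
Riverham, December 13 – December 31, 2011: 19 days → £305,000 × 1.2% × 19/365 = £190.5205
Total = £4,961.0548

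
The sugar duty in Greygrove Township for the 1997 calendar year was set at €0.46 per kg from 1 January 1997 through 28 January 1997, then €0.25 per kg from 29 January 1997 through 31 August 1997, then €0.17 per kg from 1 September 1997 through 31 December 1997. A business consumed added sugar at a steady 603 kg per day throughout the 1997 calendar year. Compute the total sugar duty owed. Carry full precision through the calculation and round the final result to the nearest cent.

€52,684.11

1 January – 28 January 1997: 28 days × 603 kg/day = 16,884 kg at €0.46/kg → €7,766.64
29 January – 31 August 1997: 215 days × 603 kg/day = 129,645 kg at €0.25/kg → €32,411.25
1 September – 31 December 1997: 122 days × 603 kg/day = 73,566 kg at €0.17/kg → €12,506.22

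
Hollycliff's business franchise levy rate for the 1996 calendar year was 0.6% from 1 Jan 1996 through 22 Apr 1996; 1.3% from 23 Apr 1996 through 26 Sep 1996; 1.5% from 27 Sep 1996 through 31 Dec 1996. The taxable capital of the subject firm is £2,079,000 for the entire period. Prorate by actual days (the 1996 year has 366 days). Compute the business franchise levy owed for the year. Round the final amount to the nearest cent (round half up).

£23,624.48

1 Jan – 22 Apr 1996: 113 days at 0.6% → £2,079,000 × 0.6% × 113/366 = £3,851.2623
23 Apr – 26 Sep 1996: 157 days at 1.3% → £2,079,000 × 1.3% × 157/366 = £11,593.5492
27 Sep – 31 Dec 1996: 96 days at 1.5% → £2,079,000 × 1.5% × 96/366 = £8,179.6721
Total = £23,624.4836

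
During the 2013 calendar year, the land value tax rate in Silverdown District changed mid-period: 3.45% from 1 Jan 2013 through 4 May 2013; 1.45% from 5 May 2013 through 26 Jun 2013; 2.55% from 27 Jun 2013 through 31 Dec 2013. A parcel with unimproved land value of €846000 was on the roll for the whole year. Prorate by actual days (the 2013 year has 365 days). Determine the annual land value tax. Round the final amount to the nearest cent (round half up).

€22808.39

1 Jan – 4 May 2013: 124 days at 3.45% → €846000 × 3.45% × 124/365 = €9915.5836
5 May – 26 Jun 2013: 53 days at 1.45% → €846000 × 1.45% × 53/365 = €1781.2356
27 Jun – 31 Dec 2013: 188 days at 2.55% → €846000 × 2.55% × 188/365 = €11111.5726
Total = €22808.3918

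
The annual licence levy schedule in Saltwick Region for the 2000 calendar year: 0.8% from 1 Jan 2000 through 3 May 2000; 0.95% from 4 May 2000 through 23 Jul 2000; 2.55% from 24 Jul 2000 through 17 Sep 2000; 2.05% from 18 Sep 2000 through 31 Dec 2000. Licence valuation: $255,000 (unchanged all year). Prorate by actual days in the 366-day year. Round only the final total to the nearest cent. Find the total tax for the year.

$3,721.89

1 Jan – 3 May 2000: 124 days at 0.8% → $255,000 × 0.8% × 124/366 = $691.1475
4 May – 23 Jul 2000: 81 days at 0.95% → $255,000 × 0.95% × 81/366 = $536.1270
24 Jul – 17 Sep 2000: 56 days at 2.55% → $255,000 × 2.55% × 56/366 = $994.9180
18 Sep – 31 Dec 2000: 105 days at 2.05% → $255,000 × 2.05% × 105/366 = $1,499.6926
Total = $3,721.8852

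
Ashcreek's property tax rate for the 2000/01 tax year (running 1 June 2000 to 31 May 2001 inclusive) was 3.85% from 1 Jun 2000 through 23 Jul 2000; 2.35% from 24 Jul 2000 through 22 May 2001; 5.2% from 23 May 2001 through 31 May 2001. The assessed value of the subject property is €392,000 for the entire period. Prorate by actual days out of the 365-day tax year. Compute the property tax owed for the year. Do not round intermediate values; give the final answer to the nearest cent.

1 Jun – 23 Jul 2000: 53 days at 3.85% → €392,000 × 3.85% × 53/365 = €2,191.4411
24 Jul 2000 – 22 May 2001: 303 days at 2.35% → €392,000 × 2.35% × 303/365 = €7,647.2219
23 May – 31 May 2001: 9 days at 5.2% → €392,000 × 5.2% × 9/365 = €502.6192
Total = €10,341.2822

€10,341.28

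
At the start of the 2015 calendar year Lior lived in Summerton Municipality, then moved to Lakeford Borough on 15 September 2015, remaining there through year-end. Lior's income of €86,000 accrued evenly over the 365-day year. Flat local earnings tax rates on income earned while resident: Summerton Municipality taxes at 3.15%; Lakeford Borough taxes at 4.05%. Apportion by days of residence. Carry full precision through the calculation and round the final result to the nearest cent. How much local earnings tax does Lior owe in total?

€2,938.02

Summerton Municipality, 1 January – 14 September 2015: 257 days → €86,000 × 3.15% × 257/365 = €1,907.4329
Lakeford Borough, 15 September – 31 December 2015: 108 days → €86,000 × 4.05% × 108/365 = €1,030.5863
Total = €2,938.0192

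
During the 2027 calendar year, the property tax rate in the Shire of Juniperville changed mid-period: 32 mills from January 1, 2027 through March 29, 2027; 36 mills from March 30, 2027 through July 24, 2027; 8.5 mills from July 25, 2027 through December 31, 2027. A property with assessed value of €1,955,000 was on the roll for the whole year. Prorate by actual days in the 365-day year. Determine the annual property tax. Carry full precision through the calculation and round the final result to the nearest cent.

€44,927.51

January 1 – March 29, 2027: 88 days at 32 mills → €1,955,000 × 3.2% × 88/365 = €15,082.9589
March 30 – July 24, 2027: 117 days at 36 mills → €1,955,000 × 3.6% × 117/365 = €22,560.1644
July 25 – December 31, 2027: 160 days at 8.5 mills → €1,955,000 × 0.85% × 160/365 = €7,284.3836
Total = €44,927.5068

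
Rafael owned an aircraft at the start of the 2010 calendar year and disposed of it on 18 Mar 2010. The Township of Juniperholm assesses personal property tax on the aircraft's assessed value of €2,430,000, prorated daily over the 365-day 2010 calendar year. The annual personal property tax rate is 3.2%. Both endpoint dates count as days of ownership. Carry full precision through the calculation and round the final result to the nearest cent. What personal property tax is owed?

€16,404.16

Days held (1 Jan – 18 Mar 2010): 77 out of 365
Tax = €2,430,000 × 3.2% × 77/365 = €16,404.1644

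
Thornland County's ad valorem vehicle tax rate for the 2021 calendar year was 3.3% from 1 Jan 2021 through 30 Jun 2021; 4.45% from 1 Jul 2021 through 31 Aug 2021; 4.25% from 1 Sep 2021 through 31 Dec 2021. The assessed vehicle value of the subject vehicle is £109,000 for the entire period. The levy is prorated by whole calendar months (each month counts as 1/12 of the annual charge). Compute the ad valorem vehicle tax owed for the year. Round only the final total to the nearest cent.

1 Jan – 30 Jun 2021: 6 months at 3.3% → £109,000 × 3.3% × 6/12 = £1,798.5000
1 Jul – 31 Aug 2021: 2 months at 4.45% → £109,000 × 4.45% × 2/12 = £808.4167
1 Sep – 31 Dec 2021: 4 months at 4.25% → £109,000 × 4.25% × 4/12 = £1,544.1667
Total = £4,151.0833

£4,151.08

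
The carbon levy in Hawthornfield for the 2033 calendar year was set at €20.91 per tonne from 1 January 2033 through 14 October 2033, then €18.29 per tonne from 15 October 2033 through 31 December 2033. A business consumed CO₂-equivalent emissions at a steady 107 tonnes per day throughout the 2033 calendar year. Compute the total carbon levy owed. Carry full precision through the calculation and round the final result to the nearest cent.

1 January – 14 October 2033: 287 days × 107 tonnes/day = 30,709 tonnes at €20.91/tonne → €642125.19
15 October – 31 December 2033: 78 days × 107 tonnes/day = 8,346 tonnes at €18.29/tonne → €152648.34

€794773.53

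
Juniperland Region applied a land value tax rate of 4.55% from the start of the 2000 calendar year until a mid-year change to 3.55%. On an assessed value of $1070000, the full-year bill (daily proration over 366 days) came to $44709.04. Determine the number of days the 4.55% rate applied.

230 days

Let d = days at the first rate; then 366 − d days at the second rate.
$1070000 × [4.55%·d + 3.55%·(366−d)] / 366 = $44709.04
Solving gives d = 230, so the new rate took effect on August 18, 2000.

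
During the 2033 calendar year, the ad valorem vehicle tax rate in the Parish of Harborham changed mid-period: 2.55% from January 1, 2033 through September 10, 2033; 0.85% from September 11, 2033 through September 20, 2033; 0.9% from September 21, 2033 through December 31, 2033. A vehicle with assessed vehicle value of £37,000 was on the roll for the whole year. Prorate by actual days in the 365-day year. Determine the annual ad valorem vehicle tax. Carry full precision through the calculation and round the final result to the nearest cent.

January 1 – September 10, 2033: 253 days at 2.55% → £37,000 × 2.55% × 253/365 = £653.9877
September 11 – September 20, 2033: 10 days at 0.85% → £37,000 × 0.85% × 10/365 = £8.6164
September 21 – December 31, 2033: 102 days at 0.9% → £37,000 × 0.9% × 102/365 = £93.0575
Total = £755.6616

£755.66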